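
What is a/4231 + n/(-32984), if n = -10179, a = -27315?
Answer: -857890611/139555304 ≈ -6.1473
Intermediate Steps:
a/4231 + n/(-32984) = -27315/4231 - 10179/(-32984) = -27315*1/4231 - 10179*(-1/32984) = -27315/4231 + 10179/32984 = -857890611/139555304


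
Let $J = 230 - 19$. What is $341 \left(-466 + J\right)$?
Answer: $-86955$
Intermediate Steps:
$J = 211$ ($J = 230 - 19 = 211$)
$341 \left(-466 + J\right) = 341 \left(-466 + 211\right) = 341 \left(-255\right) = -86955$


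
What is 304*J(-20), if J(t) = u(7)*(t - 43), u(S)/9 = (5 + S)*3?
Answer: -6205248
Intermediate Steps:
u(S) = 135 + 27*S (u(S) = 9*((5 + S)*3) = 9*(15 + 3*S) = 135 + 27*S)
J(t) = -13932 + 324*t (J(t) = (135 + 27*7)*(t - 43) = (135 + 189)*(-43 + t) = 324*(-43 + t) = -13932 + 324*t)
304*J(-20) = 304*(-13932 + 324*(-20)) = 304*(-13932 - 6480) = 304*(-20412) = -6205248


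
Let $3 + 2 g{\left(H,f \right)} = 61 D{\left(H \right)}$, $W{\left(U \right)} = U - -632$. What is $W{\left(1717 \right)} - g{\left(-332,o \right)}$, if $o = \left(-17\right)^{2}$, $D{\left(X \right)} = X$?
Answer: $\frac{24953}{2} \approx 12477.0$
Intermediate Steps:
$W{\left(U \right)} = 632 + U$ ($W{\left(U \right)} = U + 632 = 632 + U$)
$o = 289$
$g{\left(H,f \right)} = - \frac{3}{2} + \frac{61 H}{2}$
$W{\left(1717 \right)} - g{\left(-332,o \right)} = \left(632 + 1717\right) - \left(- \frac{3}{2} + \frac{61}{2} \left(-332\right)\right) = 2349 - \left(- \frac{3}{2} - 10126\right) = 2349 - - \frac{20255}{2} = 2349 + \frac{20255}{2} = \frac{24953}{2}$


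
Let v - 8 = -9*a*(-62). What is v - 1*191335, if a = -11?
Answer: -197465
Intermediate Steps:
v = -6130 (v = 8 - 9*(-11)*(-62) = 8 + 99*(-62) = 8 - 6138 = -6130)
v - 1*191335 = -6130 - 1*191335 = -6130 - 191335 = -197465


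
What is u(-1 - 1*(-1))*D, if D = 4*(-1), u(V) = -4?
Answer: 16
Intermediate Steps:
D = -4
u(-1 - 1*(-1))*D = -4*(-4) = 16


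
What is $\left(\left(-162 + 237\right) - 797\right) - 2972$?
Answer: $-3694$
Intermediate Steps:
$\left(\left(-162 + 237\right) - 797\right) - 2972 = \left(75 - 797\right) - 2972 = -722 - 2972 = -3694$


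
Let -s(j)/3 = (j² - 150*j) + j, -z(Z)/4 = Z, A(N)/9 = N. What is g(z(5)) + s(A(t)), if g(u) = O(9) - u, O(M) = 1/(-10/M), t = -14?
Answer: -1039309/10 ≈ -1.0393e+5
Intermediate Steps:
A(N) = 9*N
z(Z) = -4*Z
s(j) = -3*j² + 447*j (s(j) = -3*((j² - 150*j) + j) = -3*(j² - 149*j) = -3*j² + 447*j)
O(M) = -M/10
g(u) = -9/10 - u (g(u) = -⅒*9 - u = -9/10 - u)
g(z(5)) + s(A(t)) = (-9/10 - (-4)*5) + 3*(9*(-14))*(149 - 9*(-14)) = (-9/10 - 1*(-20)) + 3*(-126)*(149 - 1*(-126)) = (-9/10 + 20) + 3*(-126)*(149 + 126) = 191/10 + 3*(-126)*275 = 191/10 - 103950 = -1039309/10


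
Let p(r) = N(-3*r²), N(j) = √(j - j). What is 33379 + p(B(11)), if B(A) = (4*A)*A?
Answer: 33379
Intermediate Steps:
B(A) = 4*A²
N(j) = 0 (N(j) = √0 = 0)
p(r) = 0
33379 + p(B(11)) = 33379 + 0 = 33379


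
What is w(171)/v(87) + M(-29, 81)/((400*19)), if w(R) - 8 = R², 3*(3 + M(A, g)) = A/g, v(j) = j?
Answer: 9002831209/26778600 ≈ 336.19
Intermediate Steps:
M(A, g) = -3 + A/(3*g) (M(A, g) = -3 + (A/g)/3 = -3 + A/(3*g))
w(R) = 8 + R²
w(171)/v(87) + M(-29, 81)/((400*19)) = (8 + 171²)/87 + (-3 + (⅓)*(-29)/81)/((400*19)) = (8 + 29241)*(1/87) + (-3 + (⅓)*(-29)*(1/81))/7600 = 29249*(1/87) + (-3 - 29/243)*(1/7600) = 29249/87 - 758/243*1/7600 = 29249/87 - 379/923400 = 9002831209/26778600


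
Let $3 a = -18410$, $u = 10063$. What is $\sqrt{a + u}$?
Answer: $\frac{\sqrt{35337}}{3} \approx 62.66$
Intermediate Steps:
$a = - \frac{18410}{3}$ ($a = \frac{1}{3} \left(-18410\right) = - \frac{18410}{3} \approx -6136.7$)
$\sqrt{a + u} = \sqrt{- \frac{18410}{3} + 10063} = \sqrt{\frac{11779}{3}} = \frac{\sqrt{35337}}{3}$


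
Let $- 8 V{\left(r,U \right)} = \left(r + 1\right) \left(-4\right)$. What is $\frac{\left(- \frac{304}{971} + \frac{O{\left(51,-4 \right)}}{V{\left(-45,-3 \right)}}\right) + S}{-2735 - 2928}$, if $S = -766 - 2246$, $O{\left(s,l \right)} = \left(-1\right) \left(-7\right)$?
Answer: $\frac{64355829}{120973006} \approx 0.53199$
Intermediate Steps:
$O{\left(s,l \right)} = 7$
$S = -3012$ ($S = -766 - 2246 = -3012$)
$V{\left(r,U \right)} = \frac{1}{2} + \frac{r}{2}$ ($V{\left(r,U \right)} = - \frac{\left(r + 1\right) \left(-4\right)}{8} = - \frac{\left(1 + r\right) \left(-4\right)}{8} = - \frac{-4 - 4 r}{8} = \frac{1}{2} + \frac{r}{2}$)
$\frac{\left(- \frac{304}{971} + \frac{O{\left(51,-4 \right)}}{V{\left(-45,-3 \right)}}\right) + S}{-2735 - 2928} = \frac{\left(- \frac{304}{971} + \frac{7}{\frac{1}{2} + \frac{1}{2} \left(-45\right)}\right) - 3012}{-2735 - 2928} = \frac{\left(\left(-304\right) \frac{1}{971} + \frac{7}{\frac{1}{2} - \frac{45}{2}}\right) - 3012}{-5663} = \left(\left(- \frac{304}{971} + \frac{7}{-22}\right) - 3012\right) \left(- \frac{1}{5663}\right) = \left(\left(- \frac{304}{971} + 7 \left(- \frac{1}{22}\right)\right) - 3012\right) \left(- \frac{1}{5663}\right) = \left(\left(- \frac{304}{971} - \frac{7}{22}\right) - 3012\right) \left(- \frac{1}{5663}\right) = \left(- \frac{13485}{21362} - 3012\right) \left(- \frac{1}{5663}\right) = \left(- \frac{64355829}{21362}\right) \left(- \frac{1}{5663}\right) = \frac{64355829}{120973006}$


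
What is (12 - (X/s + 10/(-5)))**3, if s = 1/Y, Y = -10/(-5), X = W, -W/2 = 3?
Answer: 17576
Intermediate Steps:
W = -6 (W = -2*3 = -6)
X = -6
Y = 2 (Y = -10*(-1/5) = 2)
s = 1/2 ≈ 0.50000
(12 - (X/s + 10/(-5)))**3 = (12 - (-6/1/2 + 10/(-5)))**3 = (12 - (-6*2 + 10*(-1/5)))**3 = (12 - (-12 - 2))**3 = (12 - 1*(-14))**3 = (12 + 14)**3 = 26**3 = 17576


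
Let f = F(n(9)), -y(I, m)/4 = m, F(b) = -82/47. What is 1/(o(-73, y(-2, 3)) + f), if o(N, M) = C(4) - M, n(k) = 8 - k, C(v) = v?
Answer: 47/670 ≈ 0.070149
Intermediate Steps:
F(b) = -82/47 (F(b) = -82*1/47 = -82/47)
y(I, m) = -4*m
o(N, M) = 4 - M
f = -82/47 ≈ -1.7447
1/(o(-73, y(-2, 3)) + f) = 1/((4 - (-4)*3) - 82/47) = 1/((4 - 1*(-12)) - 82/47) = 1/((4 + 12) - 82/47) = 1/(16 - 82/47) = 1/(670/47) = 47/670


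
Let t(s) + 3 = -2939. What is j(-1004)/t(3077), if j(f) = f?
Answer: 502/1471 ≈ 0.34126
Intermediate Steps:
t(s) = -2942 (t(s) = -3 - 2939 = -2942)
j(-1004)/t(3077) = -1004/(-2942) = -1004*(-1/2942) = 502/1471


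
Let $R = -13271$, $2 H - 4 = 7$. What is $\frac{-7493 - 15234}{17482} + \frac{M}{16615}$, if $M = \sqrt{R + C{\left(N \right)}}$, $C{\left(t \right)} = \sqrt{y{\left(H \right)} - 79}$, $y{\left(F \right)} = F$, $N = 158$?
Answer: $- \frac{22727}{17482} + \frac{\sqrt{-53084 + 14 i \sqrt{6}}}{33230} \approx -1.3 + 0.0069335 i$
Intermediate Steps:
$H = \frac{11}{2}$ ($H = 2 + \frac{1}{2} \cdot 7 = 2 + \frac{7}{2} = \frac{11}{2} \approx 5.5$)
$C{\left(t \right)} = \frac{7 i \sqrt{6}}{2}$ ($C{\left(t \right)} = \sqrt{\frac{11}{2} - 79} = \sqrt{- \frac{147}{2}} = \frac{7 i \sqrt{6}}{2}$)
$M = \sqrt{-13271 + \frac{7 i \sqrt{6}}{2}} \approx 0.0372 + 115.2 i$
$\frac{-7493 - 15234}{17482} + \frac{M}{16615} = \frac{-7493 - 15234}{17482} + \frac{\frac{1}{2} \sqrt{-53084 + 14 i \sqrt{6}}}{16615} = \left(-22727\right) \frac{1}{17482} + \frac{\sqrt{-53084 + 14 i \sqrt{6}}}{2} \cdot \frac{1}{16615} = - \frac{22727}{17482} + \frac{\sqrt{-53084 + 14 i \sqrt{6}}}{33230}$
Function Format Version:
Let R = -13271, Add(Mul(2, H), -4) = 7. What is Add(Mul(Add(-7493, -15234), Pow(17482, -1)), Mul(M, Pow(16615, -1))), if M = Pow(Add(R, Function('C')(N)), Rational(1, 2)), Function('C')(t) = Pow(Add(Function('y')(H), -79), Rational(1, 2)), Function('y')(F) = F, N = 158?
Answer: Add(Rational(-22727, 17482), Mul(Rational(1, 33230), Pow(Add(-53084, Mul(14, I, Pow(6, Rational(1, 2)))), Rational(1, 2)))) ≈ Add(-1.3000, Mul(0.0069335, I))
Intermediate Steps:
H = Rational(11, 2) (H = Add(2, Mul(Rational(1, 2), 7)) = Add(2, Rational(7, 2)) = Rational(11, 2) ≈ 5.5000)
Function('C')(t) = Mul(Rational(7, 2), I, Pow(6, Rational(1, 2))) (Function('C')(t) = Pow(Add(Rational(11, 2), -79), Rational(1, 2)) = Pow(Rational(-147, 2), Rational(1, 2)) = Mul(Rational(7, 2), I, Pow(6, Rational(1, 2))))
M = Pow(Add(-13271, Mul(Rational(7, 2), I, Pow(6, Rational(1, 2)))), Rational(1, 2)) ≈ Add(0.0372, Mul(115.20, I))
Add(Mul(Add(-7493, -15234), Pow(17482, -1)), Mul(M, Pow(16615, -1))) = Add(Mul(Add(-7493, -15234), Pow(17482, -1)), Mul(Mul(Rational(1, 2), Pow(Add(-53084, Mul(14, I, Pow(6, Rational(1, 2)))), Rational(1, 2))), Pow(16615, -1))) = Add(Mul(-22727, Rational(1, 17482)), Mul(Mul(Rational(1, 2), Pow(Add(-53084, Mul(14, I, Pow(6, Rational(1, 2)))), Rational(1, 2))), Rational(1, 16615))) = Add(Rational(-22727, 17482), Mul(Rational(1, 33230), Pow(Add(-53084, Mul(14, I, Pow(6, Rational(1, 2)))), Rational(1, 2))))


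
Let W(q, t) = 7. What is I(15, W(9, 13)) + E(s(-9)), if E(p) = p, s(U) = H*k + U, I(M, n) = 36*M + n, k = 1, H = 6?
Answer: 544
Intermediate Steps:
I(M, n) = n + 36*M
s(U) = 6 + U (s(U) = 6*1 + U = 6 + U)
I(15, W(9, 13)) + E(s(-9)) = (7 + 36*15) + (6 - 9) = (7 + 540) - 3 = 547 - 3 = 544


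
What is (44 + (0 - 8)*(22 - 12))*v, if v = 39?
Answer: -1404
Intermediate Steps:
(44 + (0 - 8)*(22 - 12))*v = (44 + (0 - 8)*(22 - 12))*39 = (44 - 8*10)*39 = (44 - 80)*39 = -36*39 = -1404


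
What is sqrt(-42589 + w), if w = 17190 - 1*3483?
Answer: I*sqrt(28882) ≈ 169.95*I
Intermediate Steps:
w = 13707 (w = 17190 - 3483 = 13707)
sqrt(-42589 + w) = sqrt(-42589 + 13707) = sqrt(-28882) = I*sqrt(28882)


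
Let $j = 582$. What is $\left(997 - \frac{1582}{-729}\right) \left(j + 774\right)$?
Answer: $\frac{329234540}{243} \approx 1.3549 \cdot 10^{6}$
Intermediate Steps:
$\left(997 - \frac{1582}{-729}\right) \left(j + 774\right) = \left(997 - \frac{1582}{-729}\right) \left(582 + 774\right) = \left(997 - - \frac{1582}{729}\right) 1356 = \left(997 + \frac{1582}{729}\right) 1356 = \frac{728395}{729} \cdot 1356 = \frac{329234540}{243}$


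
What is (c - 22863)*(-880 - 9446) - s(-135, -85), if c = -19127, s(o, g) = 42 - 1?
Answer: 433588699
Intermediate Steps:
s(o, g) = 41
(c - 22863)*(-880 - 9446) - s(-135, -85) = (-19127 - 22863)*(-880 - 9446) - 1*41 = -41990*(-10326) - 41 = 433588740 - 41 = 433588699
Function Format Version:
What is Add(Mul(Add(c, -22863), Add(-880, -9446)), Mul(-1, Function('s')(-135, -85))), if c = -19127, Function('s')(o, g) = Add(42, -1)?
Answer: 433588699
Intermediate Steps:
Function('s')(o, g) = 41
Add(Mul(Add(c, -22863), Add(-880, -9446)), Mul(-1, Function('s')(-135, -85))) = Add(Mul(Add(-19127, -22863), Add(-880, -9446)), Mul(-1, 41)) = Add(Mul(-41990, -10326), -41) = Add(433588740, -41) = 433588699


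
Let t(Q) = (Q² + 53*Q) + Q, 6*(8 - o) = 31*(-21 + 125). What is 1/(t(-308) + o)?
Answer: 3/233108 ≈ 1.2870e-5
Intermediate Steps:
o = -1588/3 (o = 8 - 31*(-21 + 125)/6 = 8 - 31*104/6 = 8 - ⅙*3224 = 8 - 1612/3 = -1588/3 ≈ -529.33)
t(Q) = Q² + 54*Q
1/(t(-308) + o) = 1/(-308*(54 - 308) - 1588/3) = 1/(-308*(-254) - 1588/3) = 1/(78232 - 1588/3) = 1/(233108/3) = 3/233108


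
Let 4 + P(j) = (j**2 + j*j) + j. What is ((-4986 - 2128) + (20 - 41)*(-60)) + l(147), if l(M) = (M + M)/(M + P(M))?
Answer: -127347769/21754 ≈ -5854.0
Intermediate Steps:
P(j) = -4 + j + 2*j**2 (P(j) = -4 + ((j**2 + j*j) + j) = -4 + ((j**2 + j**2) + j) = -4 + (2*j**2 + j) = -4 + (j + 2*j**2) = -4 + j + 2*j**2)
l(M) = 2*M/(-4 + 2*M + 2*M**2) (l(M) = (M + M)/(M + (-4 + M + 2*M**2)) = (2*M)/(-4 + 2*M + 2*M**2) = 2*M/(-4 + 2*M + 2*M**2))
((-4986 - 2128) + (20 - 41)*(-60)) + l(147) = ((-4986 - 2128) + (20 - 41)*(-60)) + 147/(-2 + 147 + 147**2) = (-7114 - 21*(-60)) + 147/(-2 + 147 + 21609) = (-7114 + 1260) + 147/21754 = -5854 + 147*(1/21754) = -5854 + 147/21754 = -127347769/21754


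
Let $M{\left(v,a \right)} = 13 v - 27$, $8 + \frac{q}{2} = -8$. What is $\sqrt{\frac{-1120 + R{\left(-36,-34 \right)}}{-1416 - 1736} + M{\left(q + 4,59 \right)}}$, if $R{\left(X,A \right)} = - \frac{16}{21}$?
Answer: $\frac{4 i \sqrt{417861822}}{4137} \approx 19.765 i$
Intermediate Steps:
$R{\left(X,A \right)} = - \frac{16}{21}$ ($R{\left(X,A \right)} = \left(-16\right) \frac{1}{21} = - \frac{16}{21}$)
$q = -32$ ($q = -16 + 2 \left(-8\right) = -16 - 16 = -32$)
$M{\left(v,a \right)} = -27 + 13 v$
$\sqrt{\frac{-1120 + R{\left(-36,-34 \right)}}{-1416 - 1736} + M{\left(q + 4,59 \right)}} = \sqrt{\frac{-1120 - \frac{16}{21}}{-1416 - 1736} + \left(-27 + 13 \left(-32 + 4\right)\right)} = \sqrt{- \frac{23536}{21 \left(-3152\right)} + \left(-27 + 13 \left(-28\right)\right)} = \sqrt{\left(- \frac{23536}{21}\right) \left(- \frac{1}{3152}\right) - 391} = \sqrt{\frac{1471}{4137} - 391} = \sqrt{- \frac{1616096}{4137}} = \frac{4 i \sqrt{417861822}}{4137}$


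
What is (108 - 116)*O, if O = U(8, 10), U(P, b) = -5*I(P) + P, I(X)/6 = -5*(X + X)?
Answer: -19264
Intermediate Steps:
I(X) = -60*X (I(X) = 6*(-5*(X + X)) = 6*(-10*X) = -60*X)
U(P, b) = 301*P (U(P, b) = -(-300)*P + P = 300*P + P = 301*P)
O = 2408 (O = 301*8 = 2408)
(108 - 116)*O = (108 - 116)*2408 = -8*2408 = -19264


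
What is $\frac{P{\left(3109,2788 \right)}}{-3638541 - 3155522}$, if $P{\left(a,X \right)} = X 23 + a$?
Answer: $- \frac{67233}{6794063} \approx -0.0098958$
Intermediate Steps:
$P{\left(a,X \right)} = a + 23 X$ ($P{\left(a,X \right)} = 23 X + a = a + 23 X$)
$\frac{P{\left(3109,2788 \right)}}{-3638541 - 3155522} = \frac{3109 + 23 \cdot 2788}{-3638541 - 3155522} = \frac{3109 + 64124}{-6794063} = 67233 \left(- \frac{1}{6794063}\right) = - \frac{67233}{6794063}$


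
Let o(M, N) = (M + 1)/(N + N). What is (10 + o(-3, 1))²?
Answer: 81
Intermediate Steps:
o(M, N) = (1 + M)/(2*N) (o(M, N) = (1 + M)/((2*N)) = (1 + M)*(1/(2*N)) = (1 + M)/(2*N))
(10 + o(-3, 1))² = (10 + (½)*(1 - 3)/1)² = (10 + (½)*1*(-2))² = (10 - 1)² = 9² = 81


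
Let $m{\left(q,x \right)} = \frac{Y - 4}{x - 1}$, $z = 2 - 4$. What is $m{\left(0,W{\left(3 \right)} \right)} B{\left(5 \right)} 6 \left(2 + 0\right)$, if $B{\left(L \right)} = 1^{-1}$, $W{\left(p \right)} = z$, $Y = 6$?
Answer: $-8$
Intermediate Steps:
$z = -2$ ($z = 2 - 4 = -2$)
$W{\left(p \right)} = -2$
$B{\left(L \right)} = 1$
$m{\left(q,x \right)} = \frac{2}{-1 + x}$ ($m{\left(q,x \right)} = \frac{6 - 4}{x - 1} = \frac{2}{-1 + x}$)
$m{\left(0,W{\left(3 \right)} \right)} B{\left(5 \right)} 6 \left(2 + 0\right) = \frac{2}{-1 - 2} \cdot 1 \cdot 6 \left(2 + 0\right) = \frac{2}{-3} \cdot 1 \cdot 6 \cdot 2 = 2 \left(- \frac{1}{3}\right) 1 \cdot 12 = \left(- \frac{2}{3}\right) 1 \cdot 12 = \left(- \frac{2}{3}\right) 12 = -8$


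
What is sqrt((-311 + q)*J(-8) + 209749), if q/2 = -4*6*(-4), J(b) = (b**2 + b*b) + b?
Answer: sqrt(195469) ≈ 442.12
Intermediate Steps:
J(b) = b + 2*b**2 (J(b) = (b**2 + b**2) + b = 2*b**2 + b = b + 2*b**2)
q = 192 (q = 2*(-4*6*(-4)) = 2*(-24*(-4)) = 2*96 = 192)
sqrt((-311 + q)*J(-8) + 209749) = sqrt((-311 + 192)*(-8*(1 + 2*(-8))) + 209749) = sqrt(-(-952)*(1 - 16) + 209749) = sqrt(-(-952)*(-15) + 209749) = sqrt(-119*120 + 209749) = sqrt(-14280 + 209749) = sqrt(195469)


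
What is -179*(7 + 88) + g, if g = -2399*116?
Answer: -295289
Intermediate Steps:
g = -278284
-179*(7 + 88) + g = -179*(7 + 88) - 278284 = -179*95 - 278284 = -17005 - 278284 = -295289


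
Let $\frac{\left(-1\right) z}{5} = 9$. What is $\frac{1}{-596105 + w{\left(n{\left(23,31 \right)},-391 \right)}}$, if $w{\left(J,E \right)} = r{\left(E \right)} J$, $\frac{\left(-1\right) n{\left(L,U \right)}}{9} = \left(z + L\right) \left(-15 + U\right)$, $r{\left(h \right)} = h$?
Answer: $- \frac{1}{1834793} \approx -5.4502 \cdot 10^{-7}$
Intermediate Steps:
$z = -45$ ($z = \left(-5\right) 9 = -45$)
$n{\left(L,U \right)} = - 9 \left(-45 + L\right) \left(-15 + U\right)$
$w{\left(J,E \right)} = E J$
$\frac{1}{-596105 + w{\left(n{\left(23,31 \right)},-391 \right)}} = \frac{1}{-596105 - 391 \left(-6075 + 135 \cdot 23 + 405 \cdot 31 - 207 \cdot 31\right)} = \frac{1}{-596105 - 391 \left(-6075 + 3105 + 12555 - 6417\right)} = \frac{1}{-596105 - 1238688} = \frac{1}{-1834793} = - \frac{1}{1834793}$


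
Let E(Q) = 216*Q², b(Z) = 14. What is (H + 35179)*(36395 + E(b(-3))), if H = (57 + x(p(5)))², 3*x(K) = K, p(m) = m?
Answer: 27365872097/9 ≈ 3.0407e+9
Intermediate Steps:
x(K) = K/3
H = 30976/9 (H = (57 + (⅓)*5)² = (57 + 5/3)² = (176/3)² = 30976/9 ≈ 3441.8)
(H + 35179)*(36395 + E(b(-3))) = (30976/9 + 35179)*(36395 + 216*14²) = 347587*(36395 + 216*196)/9 = 347587*(36395 + 42336)/9 = (347587/9)*78731 = 27365872097/9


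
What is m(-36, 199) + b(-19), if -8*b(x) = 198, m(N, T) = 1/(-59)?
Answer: -5845/236 ≈ -24.767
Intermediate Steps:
m(N, T) = -1/59
b(x) = -99/4 (b(x) = -1/8*198 = -99/4)
m(-36, 199) + b(-19) = -1/59 - 99/4 = -5845/236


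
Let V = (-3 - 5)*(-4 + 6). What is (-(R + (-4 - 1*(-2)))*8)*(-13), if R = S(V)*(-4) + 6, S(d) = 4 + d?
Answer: 5408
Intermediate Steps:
V = -16 (V = -8*2 = -16)
R = 54 (R = (4 - 16)*(-4) + 6 = -12*(-4) + 6 = 48 + 6 = 54)
(-(R + (-4 - 1*(-2)))*8)*(-13) = (-(54 + (-4 - 1*(-2)))*8)*(-13) = (-(54 + (-4 + 2))*8)*(-13) = (-(54 - 2)*8)*(-13) = (-1*52*8)*(-13) = -52*8*(-13) = -416*(-13) = 5408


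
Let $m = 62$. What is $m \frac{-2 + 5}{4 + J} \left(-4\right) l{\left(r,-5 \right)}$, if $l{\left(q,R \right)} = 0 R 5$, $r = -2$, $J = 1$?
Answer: $0$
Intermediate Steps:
$l{\left(q,R \right)} = 0$ ($l{\left(q,R \right)} = 0 \cdot 5 = 0$)
$m \frac{-2 + 5}{4 + J} \left(-4\right) l{\left(r,-5 \right)} = 62 \frac{-2 + 5}{4 + 1} \left(-4\right) 0 = 62 \cdot \frac{3}{5} \left(-4\right) 0 = 62 \left(\left(- \frac{12}{5}\right) 0\right) = 62 \cdot 0 = 0$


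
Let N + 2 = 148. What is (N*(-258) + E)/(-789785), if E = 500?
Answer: 37168/789785 ≈ 0.047061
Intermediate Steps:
N = 146 (N = -2 + 148 = 146)
(N*(-258) + E)/(-789785) = (146*(-258) + 500)/(-789785) = (-37668 + 500)*(-1/789785) = -37168*(-1/789785) = 37168/789785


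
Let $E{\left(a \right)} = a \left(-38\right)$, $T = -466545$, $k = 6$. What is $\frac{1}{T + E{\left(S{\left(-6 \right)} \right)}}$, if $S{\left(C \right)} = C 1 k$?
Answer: $- \frac{1}{465177} \approx -2.1497 \cdot 10^{-6}$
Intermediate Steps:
$S{\left(C \right)} = 6 C$ ($S{\left(C \right)} = C 1 \cdot 6 = C 6 = 6 C$)
$E{\left(a \right)} = - 38 a$
$\frac{1}{T + E{\left(S{\left(-6 \right)} \right)}} = \frac{1}{-466545 - 38 \cdot 6 \left(-6\right)} = \frac{1}{-466545 - -1368} = \frac{1}{-466545 + 1368} = \frac{1}{-465177} = - \frac{1}{465177}$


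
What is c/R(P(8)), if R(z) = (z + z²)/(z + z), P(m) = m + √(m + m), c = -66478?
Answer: -132956/13 ≈ -10227.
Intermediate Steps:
P(m) = m + √2*√m (P(m) = m + √(2*m) = m + √2*√m)
R(z) = (z + z²)/(2*z) (R(z) = (z + z²)/((2*z)) = (z + z²)*(1/(2*z)) = (z + z²)/(2*z))
c/R(P(8)) = -66478/(½ + (8 + √2*√8)/2) = -66478/(½ + (8 + √2*(2*√2))/2) = -66478/(½ + (8 + 4)/2) = -66478/(½ + (½)*12) = -66478/(½ + 6) = -66478/13/2 = -66478*2/13 = -132956/13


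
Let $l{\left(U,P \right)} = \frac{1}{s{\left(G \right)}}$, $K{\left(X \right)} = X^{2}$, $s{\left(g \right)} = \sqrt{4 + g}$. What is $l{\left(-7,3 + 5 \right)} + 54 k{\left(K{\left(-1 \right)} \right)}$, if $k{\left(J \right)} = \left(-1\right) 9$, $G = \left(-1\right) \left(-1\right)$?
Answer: $-486 + \frac{\sqrt{5}}{5} \approx -485.55$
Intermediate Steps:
$G = 1$
$k{\left(J \right)} = -9$
$l{\left(U,P \right)} = \frac{\sqrt{5}}{5}$ ($l{\left(U,P \right)} = \frac{1}{\sqrt{4 + 1}} = \frac{1}{\sqrt{5}} = \frac{\sqrt{5}}{5}$)
$l{\left(-7,3 + 5 \right)} + 54 k{\left(K{\left(-1 \right)} \right)} = \frac{\sqrt{5}}{5} + 54 \left(-9\right) = \frac{\sqrt{5}}{5} - 486 = -486 + \frac{\sqrt{5}}{5}$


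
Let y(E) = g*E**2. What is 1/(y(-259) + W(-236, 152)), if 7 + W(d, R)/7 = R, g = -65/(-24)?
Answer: 24/4384625 ≈ 5.4737e-6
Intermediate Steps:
g = 65/24 (g = -65*(-1/24) = 65/24 ≈ 2.7083)
W(d, R) = -49 + 7*R
y(E) = 65*E**2/24
1/(y(-259) + W(-236, 152)) = 1/((65/24)*(-259)**2 + (-49 + 7*152)) = 1/((65/24)*67081 + (-49 + 1064)) = 1/(4360265/24 + 1015) = 1/(4384625/24) = 24/4384625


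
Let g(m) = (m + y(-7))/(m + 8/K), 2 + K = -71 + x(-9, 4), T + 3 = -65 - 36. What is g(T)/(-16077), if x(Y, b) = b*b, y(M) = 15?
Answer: -1691/31811024 ≈ -5.3158e-5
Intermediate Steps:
T = -104 (T = -3 + (-65 - 36) = -3 - 101 = -104)
x(Y, b) = b**2
K = -57 (K = -2 + (-71 + 4**2) = -2 + (-71 + 16) = -2 - 55 = -57)
g(m) = (15 + m)/(-8/57 + m) (g(m) = (m + 15)/(m + 8/(-57)) = (15 + m)/(m + 8*(-1/57)) = (15 + m)/(m - 8/57) = (15 + m)/(-8/57 + m))
g(T)/(-16077) = (57*(15 - 104)/(-8 + 57*(-104)))/(-16077) = (57*(-89)/(-8 - 5928))*(-1/16077) = (57*(-89)/(-5936))*(-1/16077) = (57*(-1/5936)*(-89))*(-1/16077) = (5073/5936)*(-1/16077) = -1691/31811024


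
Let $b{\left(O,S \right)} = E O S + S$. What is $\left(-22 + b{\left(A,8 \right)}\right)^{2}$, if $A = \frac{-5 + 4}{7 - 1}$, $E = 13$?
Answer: $\frac{8836}{9} \approx 981.78$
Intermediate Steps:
$A = - \frac{1}{6} \approx -0.16667$
$b{\left(O,S \right)} = S + 13 O S$ ($b{\left(O,S \right)} = 13 O S + S = S + 13 O S$)
$\left(-22 + b{\left(A,8 \right)}\right)^{2} = \left(-22 + 8 \left(1 + 13 \left(- \frac{1}{6}\right)\right)\right)^{2} = \left(-22 + 8 \left(1 - \frac{13}{6}\right)\right)^{2} = \left(-22 + 8 \left(- \frac{7}{6}\right)\right)^{2} = \left(-22 - \frac{28}{3}\right)^{2} = \left(- \frac{94}{3}\right)^{2} = \frac{8836}{9}$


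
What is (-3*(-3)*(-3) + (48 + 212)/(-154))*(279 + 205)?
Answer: -97196/7 ≈ -13885.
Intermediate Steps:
(-3*(-3)*(-3) + (48 + 212)/(-154))*(279 + 205) = (9*(-3) + 260*(-1/154))*484 = (-27 - 130/77)*484 = -2209/77*484 = -97196/7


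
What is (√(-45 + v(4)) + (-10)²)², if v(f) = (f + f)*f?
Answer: (100 + I*√13)² ≈ 9987.0 + 721.11*I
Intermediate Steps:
v(f) = 2*f² (v(f) = (2*f)*f = 2*f²)
(√(-45 + v(4)) + (-10)²)² = (√(-45 + 2*4²) + (-10)²)² = (√(-45 + 2*16) + 100)² = (√(-45 + 32) + 100)² = (√(-13) + 100)² = (I*√13 + 100)² = (100 + I*√13)²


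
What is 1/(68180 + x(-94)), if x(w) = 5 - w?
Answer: 1/68279 ≈ 1.4646e-5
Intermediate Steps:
1/(68180 + x(-94)) = 1/(68180 + (5 - 1*(-94))) = 1/(68180 + (5 + 94)) = 1/(68180 + 99) = 1/68279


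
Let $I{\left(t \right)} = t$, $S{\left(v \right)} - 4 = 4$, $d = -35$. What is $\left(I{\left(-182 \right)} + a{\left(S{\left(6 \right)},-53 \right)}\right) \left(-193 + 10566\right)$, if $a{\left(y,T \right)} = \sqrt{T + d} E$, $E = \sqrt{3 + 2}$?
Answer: $-1887886 + 20746 i \sqrt{110} \approx -1.8879 \cdot 10^{6} + 2.1759 \cdot 10^{5} i$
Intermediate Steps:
$S{\left(v \right)} = 8$ ($S{\left(v \right)} = 4 + 4 = 8$)
$E = \sqrt{5} \approx 2.2361$
$a{\left(y,T \right)} = \sqrt{5} \sqrt{-35 + T}$ ($a{\left(y,T \right)} = \sqrt{T - 35} \sqrt{5} = \sqrt{-35 + T} \sqrt{5} = \sqrt{5} \sqrt{-35 + T}$)
$\left(I{\left(-182 \right)} + a{\left(S{\left(6 \right)},-53 \right)}\right) \left(-193 + 10566\right) = \left(-182 + \sqrt{-175 + 5 \left(-53\right)}\right) \left(-193 + 10566\right) = \left(-182 + \sqrt{-175 - 265}\right) 10373 = \left(-182 + \sqrt{-440}\right) 10373 = \left(-182 + 2 i \sqrt{110}\right) 10373 = -1887886 + 20746 i \sqrt{110}$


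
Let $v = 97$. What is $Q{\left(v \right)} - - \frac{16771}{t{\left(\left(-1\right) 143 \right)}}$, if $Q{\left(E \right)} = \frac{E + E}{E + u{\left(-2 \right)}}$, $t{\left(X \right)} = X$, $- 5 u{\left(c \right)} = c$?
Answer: $- \frac{8028767}{69641} \approx -115.29$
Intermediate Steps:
$u{\left(c \right)} = - \frac{c}{5}$
$Q{\left(E \right)} = \frac{2 E}{\frac{2}{5} + E}$ ($Q{\left(E \right)} = \frac{E + E}{E - - \frac{2}{5}} = \frac{2 E}{E + \frac{2}{5}} = \frac{2 E}{\frac{2}{5} + E}$)
$Q{\left(v \right)} - - \frac{16771}{t{\left(\left(-1\right) 143 \right)}} = 10 \cdot 97 \frac{1}{2 + 5 \cdot 97} - - \frac{16771}{\left(-1\right) 143} = 10 \cdot 97 \frac{1}{2 + 485} - - \frac{16771}{-143} = 10 \cdot 97 \cdot \frac{1}{487} - \left(-16771\right) \left(- \frac{1}{143}\right) = 10 \cdot 97 \cdot \frac{1}{487} - \frac{16771}{143} = \frac{970}{487} - \frac{16771}{143} = - \frac{8028767}{69641}$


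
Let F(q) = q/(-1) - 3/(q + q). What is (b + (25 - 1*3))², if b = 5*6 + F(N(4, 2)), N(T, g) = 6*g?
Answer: 101761/64 ≈ 1590.0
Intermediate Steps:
F(q) = -q - 3/(2*q) (F(q) = q*(-1) - 3*1/(2*q) = -q - 3/(2*q))
b = 143/8 (b = 5*6 + (-6*2 - 3/(2*(6*2))) = 30 + (-1*12 - 3/2/12) = 30 + (-12 - 3/2*1/12) = 30 + (-12 - ⅛) = 30 - 97/8 = 143/8 ≈ 17.875)
(b + (25 - 1*3))² = (143/8 + (25 - 1*3))² = (143/8 + (25 - 3))² = (143/8 + 22)² = (319/8)² = 101761/64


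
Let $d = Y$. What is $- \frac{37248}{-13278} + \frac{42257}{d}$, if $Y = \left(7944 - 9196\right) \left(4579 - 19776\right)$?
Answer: $\frac{118210920693}{42105963172} \approx 2.8075$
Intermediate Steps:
$Y = 19026644$ ($Y = \left(-1252\right) \left(-15197\right) = 19026644$)
$d = 19026644$
$- \frac{37248}{-13278} + \frac{42257}{d} = - \frac{37248}{-13278} + \frac{42257}{19026644} = \left(-37248\right) \left(- \frac{1}{13278}\right) + 42257 \cdot \frac{1}{19026644} = \frac{6208}{2213} + \frac{42257}{19026644} = \frac{118210920693}{42105963172}$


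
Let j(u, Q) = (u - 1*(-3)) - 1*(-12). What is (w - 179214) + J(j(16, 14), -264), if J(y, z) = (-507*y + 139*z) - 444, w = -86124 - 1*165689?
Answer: -483884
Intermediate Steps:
j(u, Q) = 15 + u (j(u, Q) = (u + 3) + 12 = (3 + u) + 12 = 15 + u)
w = -251813 (w = -86124 - 165689 = -251813)
J(y, z) = -444 - 507*y + 139*z
(w - 179214) + J(j(16, 14), -264) = (-251813 - 179214) + (-444 - 507*(15 + 16) + 139*(-264)) = -431027 + (-444 - 507*31 - 36696) = -431027 + (-444 - 15717 - 36696) = -431027 - 52857 = -483884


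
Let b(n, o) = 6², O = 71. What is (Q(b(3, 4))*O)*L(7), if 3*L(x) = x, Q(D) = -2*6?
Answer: -1988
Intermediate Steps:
b(n, o) = 36
Q(D) = -12
L(x) = x/3
(Q(b(3, 4))*O)*L(7) = (-12*71)*((⅓)*7) = -852*7/3 = -1988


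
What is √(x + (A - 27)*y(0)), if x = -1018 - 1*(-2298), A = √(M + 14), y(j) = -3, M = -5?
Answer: 26*√2 ≈ 36.770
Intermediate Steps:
A = 3 (A = √(-5 + 14) = √9 = 3)
x = 1280 (x = -1018 + 2298 = 1280)
√(x + (A - 27)*y(0)) = √(1280 + (3 - 27)*(-3)) = √(1280 - 24*(-3)) = √(1280 + 72) = √1352 = 26*√2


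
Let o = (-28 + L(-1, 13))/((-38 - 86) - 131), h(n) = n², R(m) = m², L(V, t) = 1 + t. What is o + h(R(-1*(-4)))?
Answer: 65294/255 ≈ 256.05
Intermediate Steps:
o = 14/255 (o = (-28 + (1 + 13))/((-38 - 86) - 131) = (-28 + 14)/(-124 - 131) = -14/(-255) = -14*(-1/255) = 14/255 ≈ 0.054902)
o + h(R(-1*(-4))) = 14/255 + ((-1*(-4))²)² = 14/255 + (4²)² = 14/255 + 16² = 14/255 + 256 = 65294/255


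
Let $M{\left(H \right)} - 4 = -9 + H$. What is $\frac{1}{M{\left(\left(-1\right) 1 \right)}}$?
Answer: $- \frac{1}{6} \approx -0.16667$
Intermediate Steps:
$M{\left(H \right)} = -5 + H$ ($M{\left(H \right)} = 4 + \left(-9 + H\right) = -5 + H$)
$\frac{1}{M{\left(\left(-1\right) 1 \right)}} = \frac{1}{-5 - 1} = \frac{1}{-6} = - \frac{1}{6}$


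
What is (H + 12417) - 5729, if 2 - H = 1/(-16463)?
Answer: 110137471/16463 ≈ 6690.0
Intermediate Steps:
H = 32927/16463 (H = 2 - 1/(-16463) = 2 - 1*(-1/16463) = 2 + 1/16463 = 32927/16463 ≈ 2.0001)
(H + 12417) - 5729 = (32927/16463 + 12417) - 5729 = 204453998/16463 - 5729 = 110137471/16463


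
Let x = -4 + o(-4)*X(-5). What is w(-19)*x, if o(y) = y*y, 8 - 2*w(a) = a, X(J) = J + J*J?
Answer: 4266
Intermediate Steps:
X(J) = J + J²
w(a) = 4 - a/2
o(y) = y²
x = 316 (x = -4 + (-4)²*(-5*(1 - 5)) = -4 + 16*(-5*(-4)) = -4 + 16*20 = -4 + 320 = 316)
w(-19)*x = (4 - ½*(-19))*316 = (4 + 19/2)*316 = (27/2)*316 = 4266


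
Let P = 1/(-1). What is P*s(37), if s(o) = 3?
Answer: -3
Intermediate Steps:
P = -1
P*s(37) = -1*3 = -3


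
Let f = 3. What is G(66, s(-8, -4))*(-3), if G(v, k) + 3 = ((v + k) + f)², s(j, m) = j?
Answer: -11154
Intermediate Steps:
G(v, k) = -3 + (3 + k + v)² (G(v, k) = -3 + ((v + k) + 3)² = -3 + ((k + v) + 3)² = -3 + (3 + k + v)²)
G(66, s(-8, -4))*(-3) = (-3 + (3 - 8 + 66)²)*(-3) = (-3 + 61²)*(-3) = (-3 + 3721)*(-3) = 3718*(-3) = -11154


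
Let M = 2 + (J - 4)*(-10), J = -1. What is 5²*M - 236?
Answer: 1064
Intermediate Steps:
M = 52 (M = 2 + (-1 - 4)*(-10) = 2 - 5*(-10) = 2 + 50 = 52)
5²*M - 236 = 5²*52 - 236 = 25*52 - 236 = 1300 - 236 = 1064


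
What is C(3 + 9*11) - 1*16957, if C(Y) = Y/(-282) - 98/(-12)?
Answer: -4779673/282 ≈ -16949.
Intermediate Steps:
C(Y) = 49/6 - Y/282 (C(Y) = Y*(-1/282) - 98*(-1/12) = -Y/282 + 49/6 = 49/6 - Y/282)
C(3 + 9*11) - 1*16957 = (49/6 - (3 + 9*11)/282) - 1*16957 = (49/6 - (3 + 99)/282) - 16957 = (49/6 - 1/282*102) - 16957 = (49/6 - 17/47) - 16957 = 2201/282 - 16957 = -4779673/282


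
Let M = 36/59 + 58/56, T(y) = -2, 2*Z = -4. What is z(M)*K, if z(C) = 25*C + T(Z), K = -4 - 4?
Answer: -129342/413 ≈ -313.18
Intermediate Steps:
Z = -2 (Z = (½)*(-4) = -2)
K = -8
M = 2719/1652 (M = 36*(1/59) + 58*(1/56) = 36/59 + 29/28 = 2719/1652 ≈ 1.6459)
z(C) = -2 + 25*C (z(C) = 25*C - 2 = -2 + 25*C)
z(M)*K = (-2 + 25*(2719/1652))*(-8) = (-2 + 67975/1652)*(-8) = (64671/1652)*(-8) = -129342/413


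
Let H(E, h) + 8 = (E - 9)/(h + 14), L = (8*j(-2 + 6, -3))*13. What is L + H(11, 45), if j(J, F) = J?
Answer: 24074/59 ≈ 408.03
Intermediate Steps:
L = 416 (L = (8*(-2 + 6))*13 = (8*4)*13 = 32*13 = 416)
H(E, h) = -8 + (-9 + E)/(14 + h) (H(E, h) = -8 + (E - 9)/(h + 14) = -8 + (-9 + E)/(14 + h))
L + H(11, 45) = 416 + (-121 + 11 - 8*45)/(14 + 45) = 416 + (-121 + 11 - 360)/59 = 416 + (1/59)*(-470) = 416 - 470/59 = 24074/59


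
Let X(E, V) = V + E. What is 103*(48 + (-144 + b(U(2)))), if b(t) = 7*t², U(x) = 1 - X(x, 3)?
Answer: 1648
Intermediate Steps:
X(E, V) = E + V
U(x) = -2 - x (U(x) = 1 - (x + 3) = 1 - (3 + x) = 1 + (-3 - x) = -2 - x)
103*(48 + (-144 + b(U(2)))) = 103*(48 + (-144 + 7*(-2 - 1*2)²)) = 103*(48 + (-144 + 7*(-2 - 2)²)) = 103*(48 + (-144 + 7*(-4)²)) = 103*(48 + (-144 + 7*16)) = 103*(48 + (-144 + 112)) = 103*(48 - 32) = 103*16 = 1648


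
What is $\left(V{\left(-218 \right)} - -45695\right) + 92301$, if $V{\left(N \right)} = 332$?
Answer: $138328$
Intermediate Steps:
$\left(V{\left(-218 \right)} - -45695\right) + 92301 = \left(332 - -45695\right) + 92301 = \left(332 + 45695\right) + 92301 = 46027 + 92301 = 138328$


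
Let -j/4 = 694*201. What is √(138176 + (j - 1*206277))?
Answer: I*√626077 ≈ 791.25*I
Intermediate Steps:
j = -557976 (j = -2776*201 = -4*139494 = -557976)
√(138176 + (j - 1*206277)) = √(138176 + (-557976 - 1*206277)) = √(138176 + (-557976 - 206277)) = √(138176 - 764253) = √(-626077) = I*√626077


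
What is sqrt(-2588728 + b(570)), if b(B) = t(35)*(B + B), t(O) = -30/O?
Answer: 8*I*sqrt(1982743)/7 ≈ 1609.3*I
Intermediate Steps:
b(B) = -12*B/7 (b(B) = (-30/35)*(B + B) = (-30*1/35)*(2*B) = -12*B/7)
sqrt(-2588728 + b(570)) = sqrt(-2588728 - 12/7*570) = sqrt(-2588728 - 6840/7) = sqrt(-18127936/7) = 8*I*sqrt(1982743)/7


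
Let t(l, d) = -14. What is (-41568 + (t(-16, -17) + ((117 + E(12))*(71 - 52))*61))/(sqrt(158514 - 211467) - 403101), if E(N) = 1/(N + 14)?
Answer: -328622043735/1408250732668 - 815235*I*sqrt(52953)/1408250732668 ≈ -0.23335 - 0.00013321*I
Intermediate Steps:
E(N) = 1/(14 + N)
(-41568 + (t(-16, -17) + ((117 + E(12))*(71 - 52))*61))/(sqrt(158514 - 211467) - 403101) = (-41568 + (-14 + ((117 + 1/(14 + 12))*(71 - 52))*61))/(sqrt(158514 - 211467) - 403101) = (-41568 + (-14 + ((117 + 1/26)*19)*61))/(sqrt(-52953) - 403101) = (-41568 + (-14 + ((117 + 1/26)*19)*61))/(I*sqrt(52953) - 403101) = (-41568 + (-14 + ((3043/26)*19)*61))/(-403101 + I*sqrt(52953)) = (-41568 + (-14 + (57817/26)*61))/(-403101 + I*sqrt(52953)) = (-41568 + (-14 + 3526837/26))/(-403101 + I*sqrt(52953)) = (-41568 + 3526473/26)/(-403101 + I*sqrt(52953)) = 2445705/(26*(-403101 + I*sqrt(52953)))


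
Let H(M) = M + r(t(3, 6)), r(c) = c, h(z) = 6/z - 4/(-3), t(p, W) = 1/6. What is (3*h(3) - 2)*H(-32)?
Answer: -764/3 ≈ -254.67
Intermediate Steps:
t(p, W) = 1/6
h(z) = 4/3 + 6/z (h(z) = 6/z - 4*(-1/3) = 6/z + 4/3 = 4/3 + 6/z)
H(M) = 1/6 + M (H(M) = M + 1/6 = 1/6 + M)
(3*h(3) - 2)*H(-32) = (3*(4/3 + 6/3) - 2)*(1/6 - 32) = (3*(4/3 + 6*(1/3)) - 2)*(-191/6) = (3*(4/3 + 2) - 2)*(-191/6) = (3*(10/3) - 2)*(-191/6) = (10 - 2)*(-191/6) = 8*(-191/6) = -764/3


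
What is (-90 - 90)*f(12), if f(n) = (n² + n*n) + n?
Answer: -54000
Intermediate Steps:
f(n) = n + 2*n² (f(n) = (n² + n²) + n = 2*n² + n = n + 2*n²)
(-90 - 90)*f(12) = (-90 - 90)*(12*(1 + 2*12)) = -2160*(1 + 24) = -2160*25 = -180*300 = -54000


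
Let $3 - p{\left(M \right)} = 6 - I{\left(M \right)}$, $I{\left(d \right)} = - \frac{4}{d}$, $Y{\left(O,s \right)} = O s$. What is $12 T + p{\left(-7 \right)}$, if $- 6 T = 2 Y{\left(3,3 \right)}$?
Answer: $- \frac{269}{7} \approx -38.429$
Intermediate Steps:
$T = -3$ ($T = - \frac{2 \cdot 3 \cdot 3}{6} = - \frac{2 \cdot 9}{6} = \left(- \frac{1}{6}\right) 18 = -3$)
$p{\left(M \right)} = -3 - \frac{4}{M}$ ($p{\left(M \right)} = 3 - \left(6 - - \frac{4}{M}\right) = 3 - \left(6 + \frac{4}{M}\right) = -3 - \frac{4}{M}$)
$12 T + p{\left(-7 \right)} = 12 \left(-3\right) - \left(3 + \frac{4}{-7}\right) = -36 - \frac{17}{7} = - \frac{269}{7}$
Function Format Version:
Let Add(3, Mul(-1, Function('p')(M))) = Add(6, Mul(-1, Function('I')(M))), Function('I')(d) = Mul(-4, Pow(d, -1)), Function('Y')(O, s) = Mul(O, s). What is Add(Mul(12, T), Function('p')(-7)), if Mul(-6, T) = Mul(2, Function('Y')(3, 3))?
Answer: Rational(-269, 7) ≈ -38.429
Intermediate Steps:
T = -3 (T = Mul(Rational(-1, 6), Mul(2, Mul(3, 3))) = Mul(Rational(-1, 6), Mul(2, 9)) = Mul(Rational(-1, 6), 18) = -3)
Function('p')(M) = Add(-3, Mul(-4, Pow(M, -1))) (Function('p')(M) = Add(3, Mul(-1, Add(6, Mul(-1, Mul(-4, Pow(M, -1)))))) = Add(3, Mul(-1, Add(6, Mul(4, Pow(M, -1))))) = Add(3, Add(-6, Mul(-4, Pow(M, -1)))) = Add(-3, Mul(-4, Pow(M, -1))))
Add(Mul(12, T), Function('p')(-7)) = Add(Mul(12, -3), Add(-3, Mul(-4, Pow(-7, -1)))) = Add(-36, Add(-3, Mul(-4, Rational(-1, 7)))) = Add(-36, Add(-3, Rational(4, 7))) = Add(-36, Rational(-17, 7)) = Rational(-269, 7)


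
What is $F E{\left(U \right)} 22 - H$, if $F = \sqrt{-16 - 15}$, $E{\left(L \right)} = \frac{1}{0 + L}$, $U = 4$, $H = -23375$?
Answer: $23375 + \frac{11 i \sqrt{31}}{2} \approx 23375.0 + 30.623 i$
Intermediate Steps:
$E{\left(L \right)} = \frac{1}{L}$
$F = i \sqrt{31}$ ($F = \sqrt{-31} = i \sqrt{31} \approx 5.5678 i$)
$F E{\left(U \right)} 22 - H = \frac{i \sqrt{31}}{4} \cdot 22 - -23375 = i \sqrt{31} \cdot \frac{1}{4} \cdot 22 + 23375 = \frac{i \sqrt{31}}{4} \cdot 22 + 23375 = \frac{11 i \sqrt{31}}{2} + 23375 = 23375 + \frac{11 i \sqrt{31}}{2}$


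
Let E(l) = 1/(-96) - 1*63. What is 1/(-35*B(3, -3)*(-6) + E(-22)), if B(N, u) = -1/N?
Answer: -96/12769 ≈ -0.0075182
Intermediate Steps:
E(l) = -6049/96 (E(l) = -1/96 - 63 = -6049/96)
1/(-35*B(3, -3)*(-6) + E(-22)) = 1/(-(-35)/3*(-6) - 6049/96) = 1/(-35*(-⅓)*(-6) - 6049/96) = 1/((35/3)*(-6) - 6049/96) = 1/(-70 - 6049/96) = 1/(-12769/96) = -96/12769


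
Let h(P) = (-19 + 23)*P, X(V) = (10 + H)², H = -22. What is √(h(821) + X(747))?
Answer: 2*√857 ≈ 58.549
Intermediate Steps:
X(V) = 144 (X(V) = (10 - 22)² = (-12)² = 144)
h(P) = 4*P
√(h(821) + X(747)) = √(4*821 + 144) = √(3284 + 144) = √3428 = 2*√857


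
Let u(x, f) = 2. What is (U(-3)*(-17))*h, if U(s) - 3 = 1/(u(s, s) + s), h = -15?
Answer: 510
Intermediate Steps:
U(s) = 3 + 1/(2 + s)
(U(-3)*(-17))*h = (((7 + 3*(-3))/(2 - 3))*(-17))*(-15) = (((7 - 9)/(-1))*(-17))*(-15) = (-1*(-2)*(-17))*(-15) = (2*(-17))*(-15) = -34*(-15) = 510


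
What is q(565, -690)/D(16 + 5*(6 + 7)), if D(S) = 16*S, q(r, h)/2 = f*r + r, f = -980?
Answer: -553135/648 ≈ -853.60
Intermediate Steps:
q(r, h) = -1958*r (q(r, h) = 2*(-980*r + r) = 2*(-979*r) = -1958*r)
q(565, -690)/D(16 + 5*(6 + 7)) = (-1958*565)/((16*(16 + 5*(6 + 7)))) = -1106270*1/(16*(16 + 5*13)) = -1106270*1/(16*(16 + 65)) = -1106270/(16*81) = -1106270/1296 = -1106270*1/1296 = -553135/648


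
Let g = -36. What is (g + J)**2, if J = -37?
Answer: 5329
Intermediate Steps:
(g + J)**2 = (-36 - 37)**2 = (-73)**2 = 5329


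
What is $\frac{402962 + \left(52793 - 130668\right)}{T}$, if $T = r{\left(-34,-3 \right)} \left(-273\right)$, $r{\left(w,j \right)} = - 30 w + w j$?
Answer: $- \frac{46441}{43758} \approx -1.0613$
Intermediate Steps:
$r{\left(w,j \right)} = - 30 w + j w$
$T = -306306$ ($T = - 34 \left(-30 - 3\right) \left(-273\right) = \left(-34\right) \left(-33\right) \left(-273\right) = 1122 \left(-273\right) = -306306$)
$\frac{402962 + \left(52793 - 130668\right)}{T} = \frac{402962 + \left(52793 - 130668\right)}{-306306} = \left(402962 - 77875\right) \left(- \frac{1}{306306}\right) = 325087 \left(- \frac{1}{306306}\right) = - \frac{46441}{43758}$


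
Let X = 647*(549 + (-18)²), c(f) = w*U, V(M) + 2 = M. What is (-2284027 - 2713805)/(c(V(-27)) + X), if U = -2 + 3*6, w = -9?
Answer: -1665944/188229 ≈ -8.8506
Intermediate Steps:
V(M) = -2 + M
U = 16 (U = -2 + 18 = 16)
c(f) = -144 (c(f) = -9*16 = -144)
X = 564831 (X = 647*(549 + 324) = 647*873 = 564831)
(-2284027 - 2713805)/(c(V(-27)) + X) = (-2284027 - 2713805)/(-144 + 564831) = -4997832/564687 = -4997832*1/564687 = -1665944/188229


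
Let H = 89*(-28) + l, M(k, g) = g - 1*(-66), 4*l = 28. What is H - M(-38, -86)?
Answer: -2465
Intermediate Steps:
l = 7 (l = (1/4)*28 = 7)
M(k, g) = 66 + g (M(k, g) = g + 66 = 66 + g)
H = -2485 (H = 89*(-28) + 7 = -2492 + 7 = -2485)
H - M(-38, -86) = -2485 - (66 - 86) = -2485 - 1*(-20) = -2485 + 20 = -2465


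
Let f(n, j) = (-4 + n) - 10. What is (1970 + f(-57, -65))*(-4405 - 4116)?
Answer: -16181379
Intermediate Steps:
f(n, j) = -14 + n
(1970 + f(-57, -65))*(-4405 - 4116) = (1970 + (-14 - 57))*(-4405 - 4116) = (1970 - 71)*(-8521) = 1899*(-8521) = -16181379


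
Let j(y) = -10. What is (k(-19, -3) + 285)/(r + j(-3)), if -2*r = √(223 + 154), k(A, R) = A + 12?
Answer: -11120/23 + 556*√377/23 ≈ -14.106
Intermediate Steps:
k(A, R) = 12 + A
r = -√377/2 (r = -√(223 + 154)/2 = -√377/2 ≈ -9.7083)
(k(-19, -3) + 285)/(r + j(-3)) = ((12 - 19) + 285)/(-√377/2 - 10) = (-7 + 285)/(-10 - √377/2) = 278/(-10 - √377/2)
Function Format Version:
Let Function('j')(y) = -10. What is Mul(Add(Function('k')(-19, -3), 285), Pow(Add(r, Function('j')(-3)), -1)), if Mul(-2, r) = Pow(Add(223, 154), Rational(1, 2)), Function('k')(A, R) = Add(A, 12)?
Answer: Add(Rational(-11120, 23), Mul(Rational(556, 23), Pow(377, Rational(1, 2)))) ≈ -14.106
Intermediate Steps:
Function('k')(A, R) = Add(12, A)
r = Mul(Rational(-1, 2), Pow(377, Rational(1, 2))) (r = Mul(Rational(-1, 2), Pow(Add(223, 154), Rational(1, 2))) = Mul(Rational(-1, 2), Pow(377, Rational(1, 2))) ≈ -9.7083)
Mul(Add(Function('k')(-19, -3), 285), Pow(Add(r, Function('j')(-3)), -1)) = Mul(Add(Add(12, -19), 285), Pow(Add(Mul(Rational(-1, 2), Pow(377, Rational(1, 2))), -10), -1)) = Mul(Add(-7, 285), Pow(Add(-10, Mul(Rational(-1, 2), Pow(377, Rational(1, 2)))), -1)) = Mul(278, Pow(Add(-10, Mul(Rational(-1, 2), Pow(377, Rational(1, 2)))), -1))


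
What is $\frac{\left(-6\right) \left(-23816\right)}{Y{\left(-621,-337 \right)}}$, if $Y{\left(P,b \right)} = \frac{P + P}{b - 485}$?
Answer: $\frac{6525584}{69} \approx 94574.0$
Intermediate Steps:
$Y{\left(P,b \right)} = \frac{2 P}{-485 + b}$
$\frac{\left(-6\right) \left(-23816\right)}{Y{\left(-621,-337 \right)}} = \frac{\left(-6\right) \left(-23816\right)}{2 \left(-621\right) \frac{1}{-485 - 337}} = \frac{142896}{2 \left(-621\right) \frac{1}{-822}} = \frac{142896}{2 \left(-621\right) \left(- \frac{1}{822}\right)} = \frac{142896}{\frac{207}{137}} = 142896 \cdot \frac{137}{207} = \frac{6525584}{69}$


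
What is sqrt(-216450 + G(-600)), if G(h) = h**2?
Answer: 15*sqrt(638) ≈ 378.88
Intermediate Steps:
sqrt(-216450 + G(-600)) = sqrt(-216450 + (-600)**2) = sqrt(-216450 + 360000) = sqrt(143550) = 15*sqrt(638)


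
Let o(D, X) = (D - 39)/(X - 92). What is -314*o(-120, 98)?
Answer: 8321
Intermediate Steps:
o(D, X) = (-39 + D)/(-92 + X)
-314*o(-120, 98) = -314*(-39 - 120)/(-92 + 98) = -314*(-159)/6 = -157*(-159)/3 = -314*(-53/2) = 8321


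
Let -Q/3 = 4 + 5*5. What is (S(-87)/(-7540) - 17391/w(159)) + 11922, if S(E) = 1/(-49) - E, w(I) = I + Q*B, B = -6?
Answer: 498862327073/41933710 ≈ 11896.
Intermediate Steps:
Q = -87 (Q = -3*(4 + 5*5) = -3*(4 + 25) = -3*29 = -87)
w(I) = 522 + I (w(I) = I - 87*(-6) = I + 522 = 522 + I)
S(E) = -1/49 - E
(S(-87)/(-7540) - 17391/w(159)) + 11922 = ((-1/49 - 1*(-87))/(-7540) - 17391/(522 + 159)) + 11922 = ((-1/49 + 87)*(-1/7540) - 17391/681) + 11922 = ((4262/49)*(-1/7540) - 17391*1/681) + 11922 = (-2131/184730 - 5797/227) + 11922 = -1071363547/41933710 + 11922 = 498862327073/41933710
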